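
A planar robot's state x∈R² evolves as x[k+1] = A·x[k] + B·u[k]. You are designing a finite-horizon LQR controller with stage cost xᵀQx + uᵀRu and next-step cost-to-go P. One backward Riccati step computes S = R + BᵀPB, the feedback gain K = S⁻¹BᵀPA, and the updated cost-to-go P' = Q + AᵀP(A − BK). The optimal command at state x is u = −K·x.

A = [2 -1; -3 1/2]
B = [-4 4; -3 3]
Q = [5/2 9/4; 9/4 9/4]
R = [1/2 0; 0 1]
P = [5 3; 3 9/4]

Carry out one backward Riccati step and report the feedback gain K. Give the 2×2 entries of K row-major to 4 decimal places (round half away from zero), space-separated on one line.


-0.0068 0.0758 0.0034 -0.0379

BᵀP = [-29.0000 -18.7500; 29.0000 18.7500]
S = R + BᵀPB = [1/2 0; 0 1] + [172.2500 -172.2500; -172.2500 172.2500] = [172.7500 -172.2500; -172.2500 173.2500]
BᵀPA = [-1.7500 19.6250; 1.7500 -19.6250]
K = S⁻¹·BᵀPA = [-0.0068 0.0758; 0.0034 -0.0379]
A−BK = [1.9594 -0.5451; -3.0304 0.8411]
AᵀP(A−BK) = [4.2323 -1.1760; -1.1760 0.3309]
P' = Q + AᵀP(A−BK) = [6.7323 1.0740; 1.0740 2.5809]
tr(P') = 9.3131


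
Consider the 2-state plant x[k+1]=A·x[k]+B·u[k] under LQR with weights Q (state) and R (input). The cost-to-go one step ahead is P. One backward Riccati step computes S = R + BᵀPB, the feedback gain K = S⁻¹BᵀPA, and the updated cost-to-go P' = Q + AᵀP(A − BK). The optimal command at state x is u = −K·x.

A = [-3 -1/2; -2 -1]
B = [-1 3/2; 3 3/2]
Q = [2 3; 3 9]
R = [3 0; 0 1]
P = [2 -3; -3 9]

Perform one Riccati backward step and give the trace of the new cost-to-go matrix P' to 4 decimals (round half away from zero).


BᵀP = [-11.0000 30.0000; -1.5000 9.0000]
S = R + BᵀPB = [3 0; 0 1] + [101.0000 28.5000; 28.5000 11.2500] = [104.0000 28.5000; 28.5000 12.2500]
BᵀPA = [-27.0000 -24.5000; -13.5000 -8.2500]
K = S⁻¹·BᵀPA = [0.1169 -0.1408; -1.3741 -0.3460]
A−BK = [-0.8219 -0.1218; -0.2897 -0.0587]
AᵀP(A−BK) = [2.6069 0.5287; 0.5287 0.1969]
P' = Q + AᵀP(A−BK) = [4.6069 3.5287; 3.5287 9.1969]
tr(P') = 13.8039

13.8039


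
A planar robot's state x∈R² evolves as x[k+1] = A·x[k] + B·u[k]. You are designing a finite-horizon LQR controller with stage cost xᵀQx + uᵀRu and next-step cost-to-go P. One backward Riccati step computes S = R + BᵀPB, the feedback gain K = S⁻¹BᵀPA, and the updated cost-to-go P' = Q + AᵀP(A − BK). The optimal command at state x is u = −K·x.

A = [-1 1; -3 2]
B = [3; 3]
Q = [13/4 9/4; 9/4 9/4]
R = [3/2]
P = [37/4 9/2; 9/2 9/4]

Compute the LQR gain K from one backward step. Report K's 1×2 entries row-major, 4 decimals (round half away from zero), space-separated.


BᵀP = [41.2500 20.2500]
S = R + BᵀPB = [3/2] + [184.5000] = [186.0000]
BᵀPA = [-102.0000 81.7500]
K = S⁻¹·BᵀPA = [-0.5484 0.4395]
A−BK = [0.6452 -0.3185; -1.3548 0.6815]
AᵀP(A−BK) = [0.5645 -0.4194; -0.4194 0.3196]
P' = Q + AᵀP(A−BK) = [3.8145 1.8306; 1.8306 2.5696]
tr(P') = 6.3841

-0.5484 0.4395


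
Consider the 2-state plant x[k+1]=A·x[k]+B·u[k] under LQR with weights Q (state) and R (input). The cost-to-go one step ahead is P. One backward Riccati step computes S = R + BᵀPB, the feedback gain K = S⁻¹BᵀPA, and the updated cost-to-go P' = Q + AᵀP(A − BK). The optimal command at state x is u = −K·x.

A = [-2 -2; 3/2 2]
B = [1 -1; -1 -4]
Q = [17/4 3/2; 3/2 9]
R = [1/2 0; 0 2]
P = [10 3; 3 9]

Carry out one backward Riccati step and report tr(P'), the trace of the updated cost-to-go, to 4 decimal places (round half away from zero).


16.9118

BᵀP = [7.0000 -6.0000; -22.0000 -39.0000]
S = R + BᵀPB = [1/2 0; 0 2] + [13.0000 17.0000; 17.0000 178.0000] = [13.5000 17.0000; 17.0000 180.0000]
BᵀPA = [-23.0000 -26.0000; -14.5000 -34.0000]
K = S⁻¹·BᵀPA = [-1.8185 -1.9159; 0.0912 -0.0079]
A−BK = [-0.0903 -0.0920; 0.0462 0.0523]
AᵀP(A−BK) = [1.7459 1.8185; 1.8185 1.9159]
P' = Q + AᵀP(A−BK) = [5.9959 3.3185; 3.3185 10.9159]
tr(P') = 16.9118


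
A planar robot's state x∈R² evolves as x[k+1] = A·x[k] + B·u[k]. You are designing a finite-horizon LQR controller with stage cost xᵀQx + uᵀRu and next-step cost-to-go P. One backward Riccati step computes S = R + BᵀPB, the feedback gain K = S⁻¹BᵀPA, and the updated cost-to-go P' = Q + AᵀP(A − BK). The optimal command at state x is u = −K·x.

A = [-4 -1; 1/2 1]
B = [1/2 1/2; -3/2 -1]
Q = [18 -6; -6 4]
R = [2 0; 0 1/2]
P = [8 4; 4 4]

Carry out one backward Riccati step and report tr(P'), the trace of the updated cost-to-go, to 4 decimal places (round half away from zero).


BᵀP = [-2.0000 -4.0000; 0.0000 -2.0000]
S = R + BᵀPB = [2 0; 0 1/2] + [5.0000 3.0000; 3.0000 2.0000] = [7.0000 3.0000; 3.0000 2.5000]
BᵀPA = [6.0000 -2.0000; -1.0000 -2.0000]
K = S⁻¹·BᵀPA = [2.1176 0.1176; -2.9412 -0.9412]
A−BK = [-3.5882 -0.5882; 0.7353 0.2353]
AᵀP(A−BK) = [97.3529 14.3529; 14.3529 2.3529]
P' = Q + AᵀP(A−BK) = [115.3529 8.3529; 8.3529 6.3529]
tr(P') = 121.7059

121.7059


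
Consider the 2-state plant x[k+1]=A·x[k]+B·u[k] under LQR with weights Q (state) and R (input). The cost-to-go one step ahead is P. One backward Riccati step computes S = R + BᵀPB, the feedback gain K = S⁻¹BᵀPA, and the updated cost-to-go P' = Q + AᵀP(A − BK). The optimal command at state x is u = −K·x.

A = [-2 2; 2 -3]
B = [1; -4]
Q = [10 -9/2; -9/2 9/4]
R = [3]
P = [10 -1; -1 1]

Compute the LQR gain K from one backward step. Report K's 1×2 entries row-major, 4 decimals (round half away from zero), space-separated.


BᵀP = [14.0000 -5.0000]
S = R + BᵀPB = [3] + [34.0000] = [37.0000]
BᵀPA = [-38.0000 43.0000]
K = S⁻¹·BᵀPA = [-1.0270 1.1622]
A−BK = [-0.9730 0.8378; -2.1081 1.6486]
AᵀP(A−BK) = [12.9730 -11.8378; -11.8378 11.0270]
P' = Q + AᵀP(A−BK) = [22.9730 -16.3378; -16.3378 13.2770]
tr(P') = 36.2500

-1.0270 1.1622


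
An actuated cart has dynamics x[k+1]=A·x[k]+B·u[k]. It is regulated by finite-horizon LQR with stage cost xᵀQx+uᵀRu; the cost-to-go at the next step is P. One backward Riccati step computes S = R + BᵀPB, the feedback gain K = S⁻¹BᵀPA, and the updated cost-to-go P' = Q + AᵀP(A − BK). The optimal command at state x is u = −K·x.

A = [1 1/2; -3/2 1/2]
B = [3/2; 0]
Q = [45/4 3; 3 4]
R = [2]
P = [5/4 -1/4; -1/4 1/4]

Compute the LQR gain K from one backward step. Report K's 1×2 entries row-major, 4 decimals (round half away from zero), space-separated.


BᵀP = [1.8750 -0.3750]
S = R + BᵀPB = [2] + [2.8125] = [4.8125]
BᵀPA = [2.4375 0.7500]
K = S⁻¹·BᵀPA = [0.5065 0.1558]
A−BK = [0.2403 0.2662; -1.5000 0.5000]
AᵀP(A−BK) = [1.3279 0.1201; 0.1201 0.1331]
P' = Q + AᵀP(A−BK) = [12.5779 3.1201; 3.1201 4.1331]
tr(P') = 16.7110

0.5065 0.1558


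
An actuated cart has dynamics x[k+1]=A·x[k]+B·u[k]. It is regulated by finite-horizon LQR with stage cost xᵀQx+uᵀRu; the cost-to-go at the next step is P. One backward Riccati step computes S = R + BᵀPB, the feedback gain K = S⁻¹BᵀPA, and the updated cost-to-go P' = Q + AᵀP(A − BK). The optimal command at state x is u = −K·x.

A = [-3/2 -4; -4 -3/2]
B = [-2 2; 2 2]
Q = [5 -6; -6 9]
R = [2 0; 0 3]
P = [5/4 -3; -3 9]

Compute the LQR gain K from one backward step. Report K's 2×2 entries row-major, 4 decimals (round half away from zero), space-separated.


-0.8964 0.2216 -0.7480 -0.5435

BᵀP = [-8.5000 24.0000; -3.5000 12.0000]
S = R + BᵀPB = [2 0; 0 3] + [65.0000 31.0000; 31.0000 17.0000] = [67.0000 31.0000; 31.0000 20.0000]
BᵀPA = [-83.2500 -2.0000; -42.7500 -4.0000]
K = S⁻¹·BᵀPA = [-0.8964 0.2216; -0.7480 -0.5435]
A−BK = [-1.7968 -2.4697; -0.7111 -0.8562]
AᵀP(A−BK) = [4.2061 1.9650; 1.9650 2.5191]
P' = Q + AᵀP(A−BK) = [9.2061 -4.0350; -4.0350 11.5191]
tr(P') = 20.7253


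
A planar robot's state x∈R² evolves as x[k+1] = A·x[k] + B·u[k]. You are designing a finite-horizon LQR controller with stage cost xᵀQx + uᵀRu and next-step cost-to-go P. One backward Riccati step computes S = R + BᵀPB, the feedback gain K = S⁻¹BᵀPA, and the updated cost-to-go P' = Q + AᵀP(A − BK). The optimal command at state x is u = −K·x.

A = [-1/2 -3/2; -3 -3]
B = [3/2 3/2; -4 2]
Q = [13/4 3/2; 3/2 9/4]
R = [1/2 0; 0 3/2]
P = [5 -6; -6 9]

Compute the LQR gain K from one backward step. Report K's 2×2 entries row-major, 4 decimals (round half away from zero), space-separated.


BᵀP = [31.5000 -45.0000; -4.5000 9.0000]
S = R + BᵀPB = [1/2 0; 0 3/2] + [227.2500 -42.7500; -42.7500 11.2500] = [227.7500 -42.7500; -42.7500 12.7500]
BᵀPA = [119.2500 87.7500; -24.7500 -20.2500]
K = S⁻¹·BᵀPA = [0.4296 0.2352; -0.5007 -0.7997]
A−BK = [-0.3934 -0.6533; -0.2801 -0.4599]
AᵀP(A−BK) = [0.6260 0.9120; 0.9120 1.4190]
P' = Q + AᵀP(A−BK) = [3.8760 2.4120; 2.4120 3.6690]
tr(P') = 7.5449

0.4296 0.2352 -0.5007 -0.7997


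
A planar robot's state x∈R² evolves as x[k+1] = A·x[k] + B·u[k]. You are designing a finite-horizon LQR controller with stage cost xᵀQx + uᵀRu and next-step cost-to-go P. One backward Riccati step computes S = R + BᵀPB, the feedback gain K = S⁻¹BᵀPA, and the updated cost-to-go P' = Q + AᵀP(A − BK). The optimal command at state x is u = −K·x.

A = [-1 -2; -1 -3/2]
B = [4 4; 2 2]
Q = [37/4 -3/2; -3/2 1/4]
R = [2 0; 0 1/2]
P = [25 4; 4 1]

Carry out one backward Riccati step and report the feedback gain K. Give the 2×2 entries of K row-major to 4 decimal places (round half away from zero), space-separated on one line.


BᵀP = [108.0000 18.0000; 108.0000 18.0000]
S = R + BᵀPB = [2 0; 0 1/2] + [468.0000 468.0000; 468.0000 468.0000] = [470.0000 468.0000; 468.0000 468.5000]
BᵀPA = [-126.0000 -243.0000; -126.0000 -243.0000]
K = S⁻¹·BᵀPA = [-0.0538 -0.1038; -0.2152 -0.4150]
A−BK = [0.0760 0.0751; -0.4620 -0.4624]
AᵀP(A−BK) = [0.1059 0.1328; 0.1328 0.1847]
P' = Q + AᵀP(A−BK) = [9.3559 -1.3672; -1.3672 0.4347]
tr(P') = 9.7906

-0.0538 -0.1038 -0.2152 -0.4150


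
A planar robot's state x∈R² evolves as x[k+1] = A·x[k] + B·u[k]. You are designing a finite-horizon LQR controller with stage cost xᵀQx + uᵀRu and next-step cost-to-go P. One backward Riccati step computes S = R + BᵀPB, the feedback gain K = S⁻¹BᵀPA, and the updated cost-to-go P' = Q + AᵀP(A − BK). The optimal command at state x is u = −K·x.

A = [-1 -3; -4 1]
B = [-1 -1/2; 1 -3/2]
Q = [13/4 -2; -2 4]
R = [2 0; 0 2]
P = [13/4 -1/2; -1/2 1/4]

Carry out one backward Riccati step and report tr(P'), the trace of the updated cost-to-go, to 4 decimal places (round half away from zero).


BᵀP = [-3.7500 0.7500; -0.8750 -0.1250]
S = R + BᵀPB = [2 0; 0 2] + [4.5000 0.7500; 0.7500 0.6250] = [6.5000 0.7500; 0.7500 2.6250]
BᵀPA = [0.7500 12.0000; 1.3750 2.5000]
K = S⁻¹·BᵀPA = [0.0568 1.7955; 0.5076 0.4394]
A−BK = [-0.6894 -0.9848; -3.2955 -0.1364]
AᵀP(A−BK) = [2.5095 1.2992; 1.2992 9.8561]
P' = Q + AᵀP(A−BK) = [5.7595 -0.7008; -0.7008 13.8561]
tr(P') = 19.6155

19.6155


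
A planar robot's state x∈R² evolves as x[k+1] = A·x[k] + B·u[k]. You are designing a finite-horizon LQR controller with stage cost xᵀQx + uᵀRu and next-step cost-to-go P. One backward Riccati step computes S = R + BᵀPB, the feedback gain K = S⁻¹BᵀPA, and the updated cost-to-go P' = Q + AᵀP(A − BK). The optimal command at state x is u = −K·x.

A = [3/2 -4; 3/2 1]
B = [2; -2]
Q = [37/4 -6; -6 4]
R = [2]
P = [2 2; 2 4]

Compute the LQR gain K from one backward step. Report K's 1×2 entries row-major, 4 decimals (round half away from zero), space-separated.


-0.6000 -0.4000

BᵀP = [0.0000 -4.0000]
S = R + BᵀPB = [2] + [8.0000] = [10.0000]
BᵀPA = [-6.0000 -4.0000]
K = S⁻¹·BᵀPA = [-0.6000 -0.4000]
A−BK = [2.7000 -3.2000; 0.3000 0.2000]
AᵀP(A−BK) = [18.9000 -17.4000; -17.4000 18.4000]
P' = Q + AᵀP(A−BK) = [28.1500 -23.4000; -23.4000 22.4000]
tr(P') = 50.5500


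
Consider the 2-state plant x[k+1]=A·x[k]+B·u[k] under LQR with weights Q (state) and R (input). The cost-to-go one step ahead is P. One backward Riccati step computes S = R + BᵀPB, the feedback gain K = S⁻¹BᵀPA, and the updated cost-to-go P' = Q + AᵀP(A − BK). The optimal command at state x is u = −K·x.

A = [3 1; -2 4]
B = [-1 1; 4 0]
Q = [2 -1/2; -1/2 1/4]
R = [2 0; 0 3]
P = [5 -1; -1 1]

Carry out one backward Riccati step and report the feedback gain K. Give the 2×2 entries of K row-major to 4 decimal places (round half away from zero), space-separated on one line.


-0.8563 0.5808 1.1617 0.7784

BᵀP = [-9.0000 5.0000; 5.0000 -1.0000]
S = R + BᵀPB = [2 0; 0 3] + [29.0000 -9.0000; -9.0000 5.0000] = [31.0000 -9.0000; -9.0000 8.0000]
BᵀPA = [-37.0000 11.0000; 17.0000 1.0000]
K = S⁻¹·BᵀPA = [-0.8563 0.5808; 1.1617 0.7784]
A−BK = [0.9820 0.8024; 1.4251 1.6766]
AᵀP(A−BK) = [9.5689 5.2575; 5.2575 5.8323]
P' = Q + AᵀP(A−BK) = [11.5689 4.7575; 4.7575 6.0823]
tr(P') = 17.6512


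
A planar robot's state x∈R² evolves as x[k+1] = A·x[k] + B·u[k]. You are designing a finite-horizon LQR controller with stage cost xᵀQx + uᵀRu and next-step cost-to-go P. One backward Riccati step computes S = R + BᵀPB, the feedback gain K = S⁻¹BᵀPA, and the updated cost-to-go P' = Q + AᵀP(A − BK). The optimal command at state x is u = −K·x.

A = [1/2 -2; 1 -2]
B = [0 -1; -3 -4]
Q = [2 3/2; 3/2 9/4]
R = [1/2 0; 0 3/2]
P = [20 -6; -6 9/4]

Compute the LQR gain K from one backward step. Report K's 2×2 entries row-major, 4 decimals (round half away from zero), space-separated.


BᵀP = [18.0000 -6.7500; 4.0000 -3.0000]
S = R + BᵀPB = [1/2 0; 0 3/2] + [20.2500 9.0000; 9.0000 8.0000] = [20.7500 9.0000; 9.0000 9.5000]
BᵀPA = [2.2500 -22.5000; -1.0000 -2.0000]
K = S⁻¹·BᵀPA = [0.2616 -1.6857; -0.3531 1.3864]
A−BK = [0.1469 -0.6136; 0.3724 -1.5113]
AᵀP(A−BK) = [0.3084 -1.3208; -1.3208 5.8450]
P' = Q + AᵀP(A−BK) = [2.3084 0.1792; 0.1792 8.0950]
tr(P') = 10.4034

0.2616 -1.6857 -0.3531 1.3864


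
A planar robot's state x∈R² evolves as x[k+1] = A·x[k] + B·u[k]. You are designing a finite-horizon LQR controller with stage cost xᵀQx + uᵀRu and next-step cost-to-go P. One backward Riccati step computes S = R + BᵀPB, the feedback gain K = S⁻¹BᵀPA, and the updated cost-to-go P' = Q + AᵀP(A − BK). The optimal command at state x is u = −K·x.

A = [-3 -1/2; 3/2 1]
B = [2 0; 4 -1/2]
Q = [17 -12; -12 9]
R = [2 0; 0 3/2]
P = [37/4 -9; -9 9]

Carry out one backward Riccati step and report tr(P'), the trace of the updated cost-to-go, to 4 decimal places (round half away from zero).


48.0417

BᵀP = [-17.5000 18.0000; 4.5000 -4.5000]
S = R + BᵀPB = [2 0; 0 3/2] + [37.0000 -9.0000; -9.0000 2.2500] = [39.0000 -9.0000; -9.0000 3.7500]
BᵀPA = [79.5000 26.7500; -20.2500 -6.7500]
K = S⁻¹·BᵀPA = [1.7759 0.6063; -1.1379 -0.3448]
A−BK = [-6.5517 -1.7126; -6.1724 -1.5977]
AᵀP(A−BK) = [20.2759 5.9397; 5.9397 1.7658]
P' = Q + AᵀP(A−BK) = [37.2759 -6.0603; -6.0603 10.7658]
tr(P') = 48.0417


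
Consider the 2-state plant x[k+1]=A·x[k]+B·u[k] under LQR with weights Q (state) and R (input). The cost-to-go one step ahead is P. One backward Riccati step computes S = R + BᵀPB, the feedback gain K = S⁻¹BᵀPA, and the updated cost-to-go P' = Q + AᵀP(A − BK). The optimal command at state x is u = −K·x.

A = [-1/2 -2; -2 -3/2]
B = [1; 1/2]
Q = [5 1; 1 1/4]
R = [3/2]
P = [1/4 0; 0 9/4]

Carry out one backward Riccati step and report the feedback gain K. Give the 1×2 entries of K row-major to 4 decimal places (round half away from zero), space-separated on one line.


-1.0270 -0.9459

BᵀP = [0.2500 1.1250]
S = R + BᵀPB = [3/2] + [0.8125] = [2.3125]
BᵀPA = [-2.3750 -2.1875]
K = S⁻¹·BᵀPA = [-1.0270 -0.9459]
A−BK = [0.5270 -1.0541; -1.4865 -1.0270]
AᵀP(A−BK) = [6.6233 4.7534; 4.7534 3.9932]
P' = Q + AᵀP(A−BK) = [11.6233 5.7534; 5.7534 4.2432]
tr(P') = 15.8666


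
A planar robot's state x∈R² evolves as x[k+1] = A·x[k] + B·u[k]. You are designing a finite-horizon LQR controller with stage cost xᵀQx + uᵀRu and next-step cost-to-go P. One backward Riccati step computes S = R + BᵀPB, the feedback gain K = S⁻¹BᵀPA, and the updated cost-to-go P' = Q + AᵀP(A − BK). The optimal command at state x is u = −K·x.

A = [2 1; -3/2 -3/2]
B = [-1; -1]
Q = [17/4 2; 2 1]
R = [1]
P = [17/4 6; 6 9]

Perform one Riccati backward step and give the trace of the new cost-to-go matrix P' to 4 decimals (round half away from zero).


7.1310

BᵀP = [-10.2500 -15.0000]
S = R + BᵀPB = [1] + [25.2500] = [26.2500]
BᵀPA = [2.0000 12.2500]
K = S⁻¹·BᵀPA = [0.0762 0.4667]
A−BK = [2.0762 1.4667; -1.4238 -1.0333]
AᵀP(A−BK) = [1.0976 0.8167; 0.8167 0.7833]
P' = Q + AᵀP(A−BK) = [5.3476 2.8167; 2.8167 1.7833]
tr(P') = 7.1310


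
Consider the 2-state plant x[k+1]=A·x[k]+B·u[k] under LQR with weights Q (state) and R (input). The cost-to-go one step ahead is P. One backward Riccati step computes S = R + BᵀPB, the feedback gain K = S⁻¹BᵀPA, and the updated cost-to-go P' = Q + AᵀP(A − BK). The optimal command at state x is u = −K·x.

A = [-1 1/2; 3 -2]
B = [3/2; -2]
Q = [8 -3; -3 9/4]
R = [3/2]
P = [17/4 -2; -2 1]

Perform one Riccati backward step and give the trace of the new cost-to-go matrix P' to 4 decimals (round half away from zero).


BᵀP = [10.3750 -5.0000]
S = R + BᵀPB = [3/2] + [25.5625] = [27.0625]
BᵀPA = [-25.3750 15.1875]
K = S⁻¹·BᵀPA = [-0.9376 0.5612]
A−BK = [0.4065 -0.3418; 1.1247 -0.8776]
AᵀP(A−BK) = [1.4573 -0.8845; -0.8845 0.5393]
P' = Q + AᵀP(A−BK) = [9.4573 -3.8845; -3.8845 2.7893]
tr(P') = 12.2465

12.2465


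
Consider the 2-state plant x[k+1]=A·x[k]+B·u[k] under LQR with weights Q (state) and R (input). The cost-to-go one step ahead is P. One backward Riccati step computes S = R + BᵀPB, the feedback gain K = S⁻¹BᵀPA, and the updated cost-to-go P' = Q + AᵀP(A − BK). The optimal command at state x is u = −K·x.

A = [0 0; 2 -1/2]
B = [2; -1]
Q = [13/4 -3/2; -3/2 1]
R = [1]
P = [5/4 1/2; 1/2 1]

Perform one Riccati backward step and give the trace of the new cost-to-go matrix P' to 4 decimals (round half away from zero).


8.5000

BᵀP = [2.0000 0.0000]
S = R + BᵀPB = [1] + [4.0000] = [5.0000]
BᵀPA = [0.0000 0.0000]
K = S⁻¹·BᵀPA = [0.0000 0.0000]
A−BK = [0.0000 0.0000; 2.0000 -0.5000]
AᵀP(A−BK) = [4.0000 -1.0000; -1.0000 0.2500]
P' = Q + AᵀP(A−BK) = [7.2500 -2.5000; -2.5000 1.2500]
tr(P') = 8.5000


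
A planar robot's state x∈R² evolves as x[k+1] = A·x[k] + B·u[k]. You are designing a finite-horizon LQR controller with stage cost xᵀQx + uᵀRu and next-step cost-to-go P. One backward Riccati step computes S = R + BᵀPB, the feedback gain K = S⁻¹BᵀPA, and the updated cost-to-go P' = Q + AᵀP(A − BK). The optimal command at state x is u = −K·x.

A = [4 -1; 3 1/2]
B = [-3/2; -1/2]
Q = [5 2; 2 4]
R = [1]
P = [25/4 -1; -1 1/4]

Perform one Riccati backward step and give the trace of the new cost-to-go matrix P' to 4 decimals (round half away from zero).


15.6024

BᵀP = [-8.8750 1.3750]
S = R + BᵀPB = [1] + [12.6250] = [13.6250]
BᵀPA = [-31.3750 9.5625]
K = S⁻¹·BᵀPA = [-2.3028 0.7018]
A−BK = [0.5459 0.0528; 1.8486 0.8509]
AᵀP(A−BK) = [6.0011 -1.6049; -1.6049 0.6012]
P' = Q + AᵀP(A−BK) = [11.0011 0.3951; 0.3951 4.6012]
tr(P') = 15.6024


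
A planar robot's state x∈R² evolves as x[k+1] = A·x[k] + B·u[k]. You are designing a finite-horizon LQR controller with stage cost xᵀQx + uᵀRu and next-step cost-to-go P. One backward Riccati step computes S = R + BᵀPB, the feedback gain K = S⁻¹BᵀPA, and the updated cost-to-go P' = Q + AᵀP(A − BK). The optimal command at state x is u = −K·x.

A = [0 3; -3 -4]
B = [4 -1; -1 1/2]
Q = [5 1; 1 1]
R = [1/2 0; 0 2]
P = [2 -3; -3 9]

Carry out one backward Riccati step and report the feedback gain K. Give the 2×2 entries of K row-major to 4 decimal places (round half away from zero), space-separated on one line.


0.6893 1.4726 -0.8303 -0.9556

BᵀP = [11.0000 -21.0000; -3.5000 7.5000]
S = R + BᵀPB = [1/2 0; 0 2] + [65.0000 -21.5000; -21.5000 7.2500] = [65.5000 -21.5000; -21.5000 9.2500]
BᵀPA = [63.0000 117.0000; -22.5000 -40.5000]
K = S⁻¹·BᵀPA = [0.6893 1.4726; -0.8303 -0.9556]
A−BK = [-3.5875 -3.8460; -1.8956 -2.0496]
AᵀP(A−BK) = [18.8930 20.7258; 20.7258 23.0052]
P' = Q + AᵀP(A−BK) = [23.8930 21.7258; 21.7258 24.0052]
tr(P') = 47.8982


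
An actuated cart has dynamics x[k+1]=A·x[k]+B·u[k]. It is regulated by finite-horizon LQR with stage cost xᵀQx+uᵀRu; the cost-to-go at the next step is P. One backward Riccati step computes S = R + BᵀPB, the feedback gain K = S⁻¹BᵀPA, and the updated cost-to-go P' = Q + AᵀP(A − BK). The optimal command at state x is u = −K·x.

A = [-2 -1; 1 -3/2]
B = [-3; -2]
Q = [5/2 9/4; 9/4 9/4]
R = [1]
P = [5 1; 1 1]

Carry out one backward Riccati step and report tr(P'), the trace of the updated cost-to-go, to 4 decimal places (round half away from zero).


BᵀP = [-17.0000 -5.0000]
S = R + BᵀPB = [1] + [61.0000] = [62.0000]
BᵀPA = [29.0000 24.5000]
K = S⁻¹·BᵀPA = [0.4677 0.3952]
A−BK = [-0.5968 0.1855; 1.9355 -0.7097]
AᵀP(A−BK) = [3.4355 -0.9597; -0.9597 0.5685]
P' = Q + AᵀP(A−BK) = [5.9355 1.2903; 1.2903 2.8185]
tr(P') = 8.7540

8.7540


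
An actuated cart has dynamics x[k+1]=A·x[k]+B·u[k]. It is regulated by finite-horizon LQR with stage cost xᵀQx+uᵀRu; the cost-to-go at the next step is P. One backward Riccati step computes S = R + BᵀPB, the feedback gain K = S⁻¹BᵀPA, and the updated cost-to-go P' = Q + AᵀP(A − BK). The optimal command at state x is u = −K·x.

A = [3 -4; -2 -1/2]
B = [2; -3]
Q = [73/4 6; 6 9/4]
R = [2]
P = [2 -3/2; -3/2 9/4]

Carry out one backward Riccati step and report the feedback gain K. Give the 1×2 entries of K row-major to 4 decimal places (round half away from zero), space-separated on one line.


BᵀP = [8.5000 -9.7500]
S = R + BᵀPB = [2] + [46.2500] = [48.2500]
BᵀPA = [45.0000 -29.1250]
K = S⁻¹·BᵀPA = [0.9326 -0.6036]
A−BK = [1.1347 -2.7927; 0.7979 -2.3109]
AᵀP(A−BK) = [3.0311 -4.3368; -4.3368 8.9819]
P' = Q + AᵀP(A−BK) = [21.2811 1.6632; 1.6632 11.2319]
tr(P') = 32.5130

0.9326 -0.6036


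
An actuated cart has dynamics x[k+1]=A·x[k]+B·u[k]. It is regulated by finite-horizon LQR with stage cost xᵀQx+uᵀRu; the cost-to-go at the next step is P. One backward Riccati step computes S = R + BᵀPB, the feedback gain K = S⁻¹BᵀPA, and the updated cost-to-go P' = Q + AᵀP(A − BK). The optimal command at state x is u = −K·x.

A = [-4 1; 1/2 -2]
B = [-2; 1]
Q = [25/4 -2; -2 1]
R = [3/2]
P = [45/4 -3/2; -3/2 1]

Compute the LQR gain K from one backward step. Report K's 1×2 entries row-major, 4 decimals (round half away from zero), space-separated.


1.8318 -0.5981

BᵀP = [-24.0000 4.0000]
S = R + BᵀPB = [3/2] + [52.0000] = [53.5000]
BᵀPA = [98.0000 -32.0000]
K = S⁻¹·BᵀPA = [1.8318 -0.5981]
A−BK = [-0.3364 -0.1963; -1.3318 -1.4019]
AᵀP(A−BK) = [6.7360 -0.1332; -0.1332 2.1098]
P' = Q + AᵀP(A−BK) = [12.9860 -2.1332; -2.1332 3.1098]
tr(P') = 16.0958


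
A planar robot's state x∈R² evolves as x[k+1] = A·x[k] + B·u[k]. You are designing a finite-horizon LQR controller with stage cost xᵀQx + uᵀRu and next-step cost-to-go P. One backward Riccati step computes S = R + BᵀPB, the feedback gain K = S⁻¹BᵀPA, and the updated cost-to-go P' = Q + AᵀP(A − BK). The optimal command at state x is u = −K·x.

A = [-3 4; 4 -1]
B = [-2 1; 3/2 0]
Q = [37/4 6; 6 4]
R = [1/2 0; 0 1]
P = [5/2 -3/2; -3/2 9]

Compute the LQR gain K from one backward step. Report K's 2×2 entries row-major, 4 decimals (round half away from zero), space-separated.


2.4173 -0.8765 1.1502 1.4700

BᵀP = [-7.2500 16.5000; 2.5000 -1.5000]
S = R + BᵀPB = [1/2 0; 0 1] + [39.2500 -7.2500; -7.2500 2.5000] = [39.7500 -7.2500; -7.2500 3.5000]
BᵀPA = [87.7500 -45.5000; -13.5000 11.5000]
K = S⁻¹·BᵀPA = [2.4173 -0.8765; 1.1502 1.4700]
A−BK = [0.6845 0.7769; 0.3740 0.3148]
AᵀP(A−BK) = [5.9069 2.2614; 2.2614 4.2123]
P' = Q + AᵀP(A−BK) = [15.1569 8.2614; 8.2614 8.2123]
tr(P') = 23.3691


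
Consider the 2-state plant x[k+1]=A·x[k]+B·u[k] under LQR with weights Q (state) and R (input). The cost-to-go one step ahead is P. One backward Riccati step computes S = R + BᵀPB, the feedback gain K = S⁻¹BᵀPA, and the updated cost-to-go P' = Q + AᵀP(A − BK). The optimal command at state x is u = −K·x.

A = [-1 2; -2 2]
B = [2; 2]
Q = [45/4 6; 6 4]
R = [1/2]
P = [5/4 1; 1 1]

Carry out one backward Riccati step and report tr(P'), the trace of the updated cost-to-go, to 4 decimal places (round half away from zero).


BᵀP = [4.5000 4.0000]
S = R + BᵀPB = [1/2] + [17.0000] = [17.5000]
BᵀPA = [-12.5000 17.0000]
K = S⁻¹·BᵀPA = [-0.7143 0.9714]
A−BK = [0.4286 0.0571; -0.5714 0.0571]
AᵀP(A−BK) = [0.3214 -0.3571; -0.3571 0.4857]
P' = Q + AᵀP(A−BK) = [11.5714 5.6429; 5.6429 4.4857]
tr(P') = 16.0571

16.0571


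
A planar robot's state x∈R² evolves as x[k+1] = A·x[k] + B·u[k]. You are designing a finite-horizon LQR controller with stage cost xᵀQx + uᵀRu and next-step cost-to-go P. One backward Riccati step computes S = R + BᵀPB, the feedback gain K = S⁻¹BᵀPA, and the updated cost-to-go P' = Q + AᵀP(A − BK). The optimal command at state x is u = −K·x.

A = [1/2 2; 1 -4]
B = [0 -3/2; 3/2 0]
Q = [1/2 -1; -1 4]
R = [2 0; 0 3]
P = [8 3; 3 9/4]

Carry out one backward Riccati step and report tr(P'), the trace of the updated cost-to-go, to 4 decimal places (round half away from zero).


15.3047

BᵀP = [4.5000 3.3750; -12.0000 -4.5000]
S = R + BᵀPB = [2 0; 0 3] + [5.0625 -6.7500; -6.7500 18.0000] = [7.0625 -6.7500; -6.7500 21.0000]
BᵀPA = [5.6250 -4.5000; -10.5000 -6.0000]
K = S⁻¹·BᵀPA = [0.4599 -1.3139; -0.3522 -0.7080]
A−BK = [-0.0283 0.9380; 0.3102 -2.0292]
AᵀP(A−BK) = [0.9653 -1.0438; -1.0438 9.8394]
P' = Q + AᵀP(A−BK) = [1.4653 -2.0438; -2.0438 13.8394]
tr(P') = 15.3047


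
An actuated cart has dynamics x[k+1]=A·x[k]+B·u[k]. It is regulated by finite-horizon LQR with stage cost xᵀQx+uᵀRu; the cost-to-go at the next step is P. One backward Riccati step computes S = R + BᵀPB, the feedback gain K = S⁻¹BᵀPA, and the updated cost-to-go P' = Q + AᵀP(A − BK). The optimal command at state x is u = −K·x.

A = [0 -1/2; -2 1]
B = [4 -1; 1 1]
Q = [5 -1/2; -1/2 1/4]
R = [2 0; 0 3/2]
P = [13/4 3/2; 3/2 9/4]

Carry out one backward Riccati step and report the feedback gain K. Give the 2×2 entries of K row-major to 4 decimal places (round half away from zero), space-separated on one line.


BᵀP = [14.5000 8.2500; -1.7500 0.7500]
S = R + BᵀPB = [2 0; 0 3/2] + [66.2500 -6.2500; -6.2500 2.5000] = [68.2500 -6.2500; -6.2500 4.0000]
BᵀPA = [-16.5000 1.0000; -1.5000 1.6250]
K = S⁻¹·BᵀPA = [-0.3222 0.0605; -0.8784 0.5008]
A−BK = [0.4104 -0.2413; -0.7994 0.4387]
AᵀP(A−BK) = [2.3660 -1.2503; -1.2503 0.6882]
P' = Q + AᵀP(A−BK) = [7.3660 -1.7503; -1.7503 0.9382]
tr(P') = 8.3042

-0.3222 0.0605 -0.8784 0.5008


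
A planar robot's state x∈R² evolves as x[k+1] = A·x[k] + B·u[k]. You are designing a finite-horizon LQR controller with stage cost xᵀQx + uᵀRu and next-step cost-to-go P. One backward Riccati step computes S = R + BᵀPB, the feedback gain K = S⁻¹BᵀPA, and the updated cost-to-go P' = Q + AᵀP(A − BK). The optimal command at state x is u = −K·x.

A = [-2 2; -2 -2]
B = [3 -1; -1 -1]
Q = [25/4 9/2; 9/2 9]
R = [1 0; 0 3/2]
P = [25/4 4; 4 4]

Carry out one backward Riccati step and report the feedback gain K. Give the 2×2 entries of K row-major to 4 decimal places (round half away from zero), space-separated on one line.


BᵀP = [14.7500 8.0000; -10.2500 -8.0000]
S = R + BᵀPB = [1 0; 0 3/2] + [36.2500 -22.7500; -22.7500 18.2500] = [37.2500 -22.7500; -22.7500 19.7500]
BᵀPA = [-45.5000 13.5000; 36.5000 -4.5000]
K = S⁻¹·BᵀPA = [-0.3129 0.7530; 1.4877 0.6395]
A−BK = [0.4264 0.3805; -0.8252 -0.6074]
AᵀP(A−BK) = [4.4630 1.9186; 1.9186 1.7123]
P' = Q + AᵀP(A−BK) = [10.7130 6.4186; 6.4186 10.7123]
tr(P') = 21.4254

-0.3129 0.7530 1.4877 0.6395


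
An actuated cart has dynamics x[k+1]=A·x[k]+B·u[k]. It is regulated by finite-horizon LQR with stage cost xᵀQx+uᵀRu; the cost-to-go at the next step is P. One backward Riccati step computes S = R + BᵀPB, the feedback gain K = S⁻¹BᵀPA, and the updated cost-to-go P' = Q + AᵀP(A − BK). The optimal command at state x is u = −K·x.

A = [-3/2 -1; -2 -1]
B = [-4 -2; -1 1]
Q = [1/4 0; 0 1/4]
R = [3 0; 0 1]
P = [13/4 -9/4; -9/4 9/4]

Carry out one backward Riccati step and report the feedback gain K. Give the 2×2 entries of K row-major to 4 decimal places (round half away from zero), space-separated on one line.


BᵀP = [-10.7500 6.7500; -8.7500 6.7500]
S = R + BᵀPB = [3 0; 0 1] + [36.2500 28.2500; 28.2500 24.2500] = [39.2500 28.2500; 28.2500 25.2500]
BᵀPA = [2.6250 4.0000; -0.3750 2.0000]
K = S⁻¹·BᵀPA = [0.3983 0.2306; -0.4605 -0.1788]
A−BK = [-0.8277 -0.4352; -1.1412 -0.5907]
AᵀP(A−BK) = [1.5942 0.8277; 0.8277 0.4352]
P' = Q + AᵀP(A−BK) = [1.8442 0.8277; 0.8277 0.6852]
tr(P') = 2.5295

0.3983 0.2306 -0.4605 -0.1788


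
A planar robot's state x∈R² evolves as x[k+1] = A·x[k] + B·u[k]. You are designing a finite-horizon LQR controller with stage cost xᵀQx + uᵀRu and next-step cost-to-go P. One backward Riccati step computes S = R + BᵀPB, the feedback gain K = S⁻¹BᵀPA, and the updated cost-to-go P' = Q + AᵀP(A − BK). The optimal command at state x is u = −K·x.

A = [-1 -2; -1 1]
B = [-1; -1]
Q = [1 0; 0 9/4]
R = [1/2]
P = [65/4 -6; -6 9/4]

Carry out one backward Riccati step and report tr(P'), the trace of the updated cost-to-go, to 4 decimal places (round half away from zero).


10.9554

BᵀP = [-10.2500 3.7500]
S = R + BᵀPB = [1/2] + [6.5000] = [7.0000]
BᵀPA = [6.5000 24.2500]
K = S⁻¹·BᵀPA = [0.9286 3.4643]
A−BK = [-0.0714 1.4643; -0.0714 4.4643]
AᵀP(A−BK) = [0.4643 1.7321; 1.7321 7.2411]
P' = Q + AᵀP(A−BK) = [1.4643 1.7321; 1.7321 9.4911]
tr(P') = 10.9554


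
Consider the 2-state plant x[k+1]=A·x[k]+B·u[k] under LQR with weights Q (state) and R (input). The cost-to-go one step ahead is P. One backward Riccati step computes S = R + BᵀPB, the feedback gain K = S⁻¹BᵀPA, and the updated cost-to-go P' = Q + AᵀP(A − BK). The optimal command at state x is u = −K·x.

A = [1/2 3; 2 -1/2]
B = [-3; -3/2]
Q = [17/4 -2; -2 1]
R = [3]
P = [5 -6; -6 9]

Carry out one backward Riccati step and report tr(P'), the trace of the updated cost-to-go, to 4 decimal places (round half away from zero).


BᵀP = [-6.0000 4.5000]
S = R + BᵀPB = [3] + [11.2500] = [14.2500]
BᵀPA = [6.0000 -20.2500]
K = S⁻¹·BᵀPA = [0.4211 -1.4211]
A−BK = [1.7632 -1.2632; 2.6316 -2.6316]
AᵀP(A−BK) = [22.7237 -27.4737; -27.4737 36.4737]
P' = Q + AᵀP(A−BK) = [26.9737 -29.4737; -29.4737 37.4737]
tr(P') = 64.4474

64.4474


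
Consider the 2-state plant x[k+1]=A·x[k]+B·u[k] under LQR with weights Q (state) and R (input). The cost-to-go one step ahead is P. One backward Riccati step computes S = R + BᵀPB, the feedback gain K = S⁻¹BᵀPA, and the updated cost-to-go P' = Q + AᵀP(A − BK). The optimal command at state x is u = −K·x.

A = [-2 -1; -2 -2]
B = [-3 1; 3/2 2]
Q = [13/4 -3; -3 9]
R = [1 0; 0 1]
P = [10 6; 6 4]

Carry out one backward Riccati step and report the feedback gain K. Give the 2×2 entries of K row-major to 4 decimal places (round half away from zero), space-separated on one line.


0.3925 0.1402 -1.0654 -0.8567

BᵀP = [-21.0000 -12.0000; 22.0000 14.0000]
S = R + BᵀPB = [1 0; 0 1] + [45.0000 -45.0000; -45.0000 50.0000] = [46.0000 -45.0000; -45.0000 51.0000]
BᵀPA = [66.0000 45.0000; -72.0000 -50.0000]
K = S⁻¹·BᵀPA = [0.3925 0.1402; -1.0654 -0.8567]
A−BK = [0.2430 0.2773; -0.4579 -0.4969]
AᵀP(A−BK) = [1.3832 1.0654; 1.0654 0.8567]
P' = Q + AᵀP(A−BK) = [4.6332 -1.9346; -1.9346 9.8567]
tr(P') = 14.4899


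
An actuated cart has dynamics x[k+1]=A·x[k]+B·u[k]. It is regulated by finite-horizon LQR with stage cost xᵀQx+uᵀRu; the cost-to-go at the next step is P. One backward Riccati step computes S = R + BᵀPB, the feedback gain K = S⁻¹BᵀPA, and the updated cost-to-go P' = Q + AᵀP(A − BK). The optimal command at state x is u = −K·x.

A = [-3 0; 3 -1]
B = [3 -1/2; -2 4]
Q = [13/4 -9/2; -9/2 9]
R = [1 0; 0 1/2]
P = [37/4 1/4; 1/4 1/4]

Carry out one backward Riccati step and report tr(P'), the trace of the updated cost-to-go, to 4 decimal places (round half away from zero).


13.2212

BᵀP = [27.2500 0.2500; -3.6250 0.8750]
S = R + BᵀPB = [1 0; 0 1/2] + [81.2500 -12.6250; -12.6250 5.3125] = [82.2500 -12.6250; -12.6250 5.8125]
BᵀPA = [-81.0000 -0.2500; 13.5000 -0.8750]
K = S⁻¹·BᵀPA = [-0.9425 -0.0392; 0.2753 -0.2357]
A−BK = [-0.0347 -0.0002; 0.0135 -0.1355]
AᵀP(A−BK) = [0.9372 0.0053; 0.0053 0.0339]
P' = Q + AᵀP(A−BK) = [4.1872 -4.4947; -4.4947 9.0339]
tr(P') = 13.2212


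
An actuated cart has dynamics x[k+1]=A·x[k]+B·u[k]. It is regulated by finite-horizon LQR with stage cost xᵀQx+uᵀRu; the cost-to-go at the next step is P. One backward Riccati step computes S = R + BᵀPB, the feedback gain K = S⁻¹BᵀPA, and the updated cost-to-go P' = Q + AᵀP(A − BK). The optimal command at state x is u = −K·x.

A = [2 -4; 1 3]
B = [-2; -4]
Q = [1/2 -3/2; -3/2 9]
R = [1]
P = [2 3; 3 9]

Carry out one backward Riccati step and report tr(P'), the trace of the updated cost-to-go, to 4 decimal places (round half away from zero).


BᵀP = [-16.0000 -42.0000]
S = R + BᵀPB = [1] + [200.0000] = [201.0000]
BᵀPA = [-74.0000 -62.0000]
K = S⁻¹·BᵀPA = [-0.3682 -0.3085]
A−BK = [1.2637 -4.6169; -0.4726 1.7662]
AᵀP(A−BK) = [1.7562 -5.8259; -5.8259 21.8756]
P' = Q + AᵀP(A−BK) = [2.2562 -7.3259; -7.3259 30.8756]
tr(P') = 33.1318

33.1318


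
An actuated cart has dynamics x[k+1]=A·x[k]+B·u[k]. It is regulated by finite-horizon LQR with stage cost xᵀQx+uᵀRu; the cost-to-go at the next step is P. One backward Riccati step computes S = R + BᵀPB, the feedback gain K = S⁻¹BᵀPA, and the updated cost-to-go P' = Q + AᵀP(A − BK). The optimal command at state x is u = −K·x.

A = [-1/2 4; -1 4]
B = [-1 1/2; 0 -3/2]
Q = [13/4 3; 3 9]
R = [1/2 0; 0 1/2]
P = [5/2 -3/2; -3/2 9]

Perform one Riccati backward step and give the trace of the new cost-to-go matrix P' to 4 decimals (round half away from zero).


27.1238

BᵀP = [-2.5000 1.5000; 3.5000 -14.2500]
S = R + BᵀPB = [1/2 0; 0 1/2] + [2.5000 -3.5000; -3.5000 23.1250] = [3.0000 -3.5000; -3.5000 23.6250]
BᵀPA = [-0.2500 -4.0000; 12.5000 -43.0000]
K = S⁻¹·BᵀPA = [0.6455 -4.1791; 0.6247 -2.4392]
A−BK = [-0.1668 1.0405; -0.0629 0.3412]
AᵀP(A−BK) = [0.4772 -2.5544; -2.5544 14.3966]
P' = Q + AᵀP(A−BK) = [3.7272 0.4456; 0.4456 23.3966]
tr(P') = 27.1238


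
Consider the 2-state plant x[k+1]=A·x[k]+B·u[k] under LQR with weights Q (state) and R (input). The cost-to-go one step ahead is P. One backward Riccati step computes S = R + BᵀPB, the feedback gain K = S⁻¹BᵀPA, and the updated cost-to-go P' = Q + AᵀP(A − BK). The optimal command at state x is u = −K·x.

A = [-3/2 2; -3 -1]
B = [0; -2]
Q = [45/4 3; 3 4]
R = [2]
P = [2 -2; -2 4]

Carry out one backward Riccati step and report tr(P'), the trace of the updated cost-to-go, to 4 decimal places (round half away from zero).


BᵀP = [4.0000 -8.0000]
S = R + BᵀPB = [2] + [16.0000] = [18.0000]
BᵀPA = [18.0000 16.0000]
K = S⁻¹·BᵀPA = [1.0000 0.8889]
A−BK = [-1.5000 2.0000; -1.0000 0.7778]
AᵀP(A−BK) = [4.5000 -1.0000; -1.0000 5.7778]
P' = Q + AᵀP(A−BK) = [15.7500 2.0000; 2.0000 9.7778]
tr(P') = 25.5278

25.5278


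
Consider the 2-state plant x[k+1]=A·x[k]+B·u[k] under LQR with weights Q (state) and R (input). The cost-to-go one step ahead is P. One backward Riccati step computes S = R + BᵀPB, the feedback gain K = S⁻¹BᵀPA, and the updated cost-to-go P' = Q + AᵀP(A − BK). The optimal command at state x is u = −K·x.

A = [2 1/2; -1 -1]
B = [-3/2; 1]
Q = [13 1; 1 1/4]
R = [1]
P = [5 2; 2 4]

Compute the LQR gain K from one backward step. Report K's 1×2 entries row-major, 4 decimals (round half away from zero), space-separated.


-1.1707 -0.3659

BᵀP = [-5.5000 1.0000]
S = R + BᵀPB = [1] + [9.2500] = [10.2500]
BᵀPA = [-12.0000 -3.7500]
K = S⁻¹·BᵀPA = [-1.1707 -0.3659]
A−BK = [0.2439 -0.0488; 0.1707 -0.6341]
AᵀP(A−BK) = [1.9512 -0.3902; -0.3902 1.8780]
P' = Q + AᵀP(A−BK) = [14.9512 0.6098; 0.6098 2.1280]
tr(P') = 17.0793


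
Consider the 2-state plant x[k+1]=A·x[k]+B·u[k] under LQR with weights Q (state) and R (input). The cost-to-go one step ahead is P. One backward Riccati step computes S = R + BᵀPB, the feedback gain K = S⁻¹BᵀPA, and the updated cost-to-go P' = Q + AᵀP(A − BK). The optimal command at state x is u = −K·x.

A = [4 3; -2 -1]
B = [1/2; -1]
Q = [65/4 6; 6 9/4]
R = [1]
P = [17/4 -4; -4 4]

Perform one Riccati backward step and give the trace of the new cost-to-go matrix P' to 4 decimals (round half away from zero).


41.3075

BᵀP = [6.1250 -6.0000]
S = R + BᵀPB = [1] + [9.0625] = [10.0625]
BᵀPA = [36.5000 24.3750]
K = S⁻¹·BᵀPA = [3.6273 2.4224]
A−BK = [2.1863 1.7888; 1.6273 1.4224]
AᵀP(A−BK) = [15.6025 10.5839; 10.5839 7.2050]
P' = Q + AᵀP(A−BK) = [31.8525 16.5839; 16.5839 9.4550]
tr(P') = 41.3075


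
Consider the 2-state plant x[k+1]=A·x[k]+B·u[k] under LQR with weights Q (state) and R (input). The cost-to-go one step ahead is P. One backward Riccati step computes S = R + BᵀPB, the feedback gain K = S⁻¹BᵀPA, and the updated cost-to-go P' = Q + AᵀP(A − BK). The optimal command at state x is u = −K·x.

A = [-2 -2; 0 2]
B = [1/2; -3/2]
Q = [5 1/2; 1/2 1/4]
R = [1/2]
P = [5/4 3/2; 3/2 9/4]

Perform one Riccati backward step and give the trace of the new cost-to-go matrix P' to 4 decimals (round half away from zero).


BᵀP = [-1.6250 -2.6250]
S = R + BᵀPB = [1/2] + [3.1250] = [3.6250]
BᵀPA = [3.2500 -2.0000]
K = S⁻¹·BᵀPA = [0.8966 -0.5517]
A−BK = [-2.4483 -1.7241; 1.3448 1.1724]
AᵀP(A−BK) = [2.0862 0.7931; 0.7931 0.8966]
P' = Q + AᵀP(A−BK) = [7.0862 1.2931; 1.2931 1.1466]
tr(P') = 8.2328

8.2328


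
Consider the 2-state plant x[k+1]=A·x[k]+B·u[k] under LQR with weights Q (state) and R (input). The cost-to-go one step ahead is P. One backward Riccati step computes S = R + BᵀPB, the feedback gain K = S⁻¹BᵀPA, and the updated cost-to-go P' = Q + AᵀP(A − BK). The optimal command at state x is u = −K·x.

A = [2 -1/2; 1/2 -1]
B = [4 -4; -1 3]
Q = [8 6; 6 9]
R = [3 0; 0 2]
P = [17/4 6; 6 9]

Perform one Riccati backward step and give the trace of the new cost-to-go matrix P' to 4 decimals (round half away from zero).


BᵀP = [11.0000 15.0000; 1.0000 3.0000]
S = R + BᵀPB = [3 0; 0 2] + [29.0000 1.0000; 1.0000 5.0000] = [32.0000 1.0000; 1.0000 7.0000]
BᵀPA = [29.5000 -20.5000; 3.5000 -3.5000]
K = S⁻¹·BᵀPA = [0.9103 -0.6278; 0.3700 -0.4103]
A−BK = [-0.1614 0.3700; 0.3004 -0.3969]
AᵀP(A−BK) = [3.1009 -2.2937; -2.2937 1.7564]
P' = Q + AᵀP(A−BK) = [11.1009 3.7063; 3.7063 10.7564]
tr(P') = 21.8573

21.8573


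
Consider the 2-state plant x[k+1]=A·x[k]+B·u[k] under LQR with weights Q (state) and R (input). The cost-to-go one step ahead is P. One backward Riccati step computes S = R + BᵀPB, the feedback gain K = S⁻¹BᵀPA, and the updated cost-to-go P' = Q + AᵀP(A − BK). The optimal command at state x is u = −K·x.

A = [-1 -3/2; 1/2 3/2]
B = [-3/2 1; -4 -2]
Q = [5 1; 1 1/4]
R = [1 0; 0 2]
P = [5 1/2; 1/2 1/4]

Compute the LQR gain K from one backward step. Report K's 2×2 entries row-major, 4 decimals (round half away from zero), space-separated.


BᵀP = [-9.5000 -1.7500; 4.0000 0.0000]
S = R + BᵀPB = [1 0; 0 2] + [21.2500 -6.0000; -6.0000 4.0000] = [22.2500 -6.0000; -6.0000 6.0000]
BᵀPA = [8.6250 11.6250; -4.0000 -6.0000]
K = S⁻¹·BᵀPA = [0.2846 0.3462; -0.3821 -0.6538]
A−BK = [-0.1910 -0.3269; 0.8744 1.5769]
AᵀP(A−BK) = [0.5795 0.9615; 0.9615 1.6154]
P' = Q + AᵀP(A−BK) = [5.5795 1.9615; 1.9615 1.8654]
tr(P') = 7.4449

0.2846 0.3462 -0.3821 -0.6538
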